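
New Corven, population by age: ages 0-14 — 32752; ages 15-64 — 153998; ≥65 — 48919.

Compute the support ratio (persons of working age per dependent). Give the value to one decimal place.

Support ratio: 1.9

Support ratio = 153998 / (32752 + 48919) = 153998 / 81671 = 1.9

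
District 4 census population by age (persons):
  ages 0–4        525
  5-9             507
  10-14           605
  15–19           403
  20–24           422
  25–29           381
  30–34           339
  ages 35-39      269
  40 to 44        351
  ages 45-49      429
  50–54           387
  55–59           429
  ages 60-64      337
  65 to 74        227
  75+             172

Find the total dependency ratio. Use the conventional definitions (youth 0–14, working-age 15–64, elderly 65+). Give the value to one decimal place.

0–14: 525 + 507 + 605 = 1,637
15–64: 403 + 422 + 381 + 339 + 269 + 351 + 429 + 387 + 429 + 337 = 3,747
65+: 227 + 172 = 399
Total dependency ratio = (1,637 + 399) / 3,747 × 100 = 2,036 / 3,747 × 100 = 54.3

Total dependency ratio: 54.3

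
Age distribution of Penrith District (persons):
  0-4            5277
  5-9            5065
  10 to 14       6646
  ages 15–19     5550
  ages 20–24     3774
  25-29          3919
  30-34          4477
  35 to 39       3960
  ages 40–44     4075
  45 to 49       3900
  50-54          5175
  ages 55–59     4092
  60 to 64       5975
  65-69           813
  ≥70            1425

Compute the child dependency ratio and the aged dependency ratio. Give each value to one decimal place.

Youth dependency ratio: 37.8
Old-age dependency ratio: 5.0

0–14: 5277 + 5065 + 6646 = 16988
15–64: 5550 + 3774 + 3919 + 4477 + 3960 + 4075 + 3900 + 5175 + 4092 + 5975 = 44897
65+: 813 + 1425 = 2238
Youth dependency ratio = 16988 / 44897 × 100 = 37.8
Old-age dependency ratio = 2238 / 44897 × 100 = 5.0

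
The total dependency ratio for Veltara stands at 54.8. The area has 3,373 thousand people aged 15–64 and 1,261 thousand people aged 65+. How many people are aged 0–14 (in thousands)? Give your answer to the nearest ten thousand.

Total dependency ratio = (youth + elderly) / working-age × 100
54.8 = (Y + 1,261) / 3,373 × 100
⇒ 590

Aged 0–14: 590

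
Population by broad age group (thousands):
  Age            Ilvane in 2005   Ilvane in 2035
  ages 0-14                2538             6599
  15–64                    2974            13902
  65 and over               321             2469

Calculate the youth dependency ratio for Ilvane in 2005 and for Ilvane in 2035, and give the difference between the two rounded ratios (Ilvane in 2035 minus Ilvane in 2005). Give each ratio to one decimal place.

Ilvane in 2005: 2538 / 2974 × 100 = 85.3
Ilvane in 2035: 6599 / 13902 × 100 = 47.5

Ilvane in 2005: 85.3
Ilvane in 2035: 47.5
Difference: -37.8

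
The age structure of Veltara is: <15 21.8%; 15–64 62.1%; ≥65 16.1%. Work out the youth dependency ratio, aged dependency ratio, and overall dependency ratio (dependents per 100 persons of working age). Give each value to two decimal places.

Youth dependency ratio: 35.10
Old-age dependency ratio: 25.93
Total dependency ratio: 61.03

Youth dependency ratio = 21.8 / 62.1 × 100 = 35.10
Old-age dependency ratio = 16.1 / 62.1 × 100 = 25.93
Total dependency ratio = (21.8 + 16.1) / 62.1 × 100 = 37.9 / 62.1 × 100 = 61.03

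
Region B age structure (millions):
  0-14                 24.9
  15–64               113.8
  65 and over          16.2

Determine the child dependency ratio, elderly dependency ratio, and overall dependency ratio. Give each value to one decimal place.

Youth dependency ratio: 21.9
Old-age dependency ratio: 14.2
Total dependency ratio: 36.1

Youth dependency ratio = 24.9 / 113.8 × 100 = 21.9
Old-age dependency ratio = 16.2 / 113.8 × 100 = 14.2
Total dependency ratio = (24.9 + 16.2) / 113.8 × 100 = 41.1 / 113.8 × 100 = 36.1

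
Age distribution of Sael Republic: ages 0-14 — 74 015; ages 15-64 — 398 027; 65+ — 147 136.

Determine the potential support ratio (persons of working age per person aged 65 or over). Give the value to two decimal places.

Potential support ratio = 398 027 / 147 136 = 2.71

Potential support ratio: 2.71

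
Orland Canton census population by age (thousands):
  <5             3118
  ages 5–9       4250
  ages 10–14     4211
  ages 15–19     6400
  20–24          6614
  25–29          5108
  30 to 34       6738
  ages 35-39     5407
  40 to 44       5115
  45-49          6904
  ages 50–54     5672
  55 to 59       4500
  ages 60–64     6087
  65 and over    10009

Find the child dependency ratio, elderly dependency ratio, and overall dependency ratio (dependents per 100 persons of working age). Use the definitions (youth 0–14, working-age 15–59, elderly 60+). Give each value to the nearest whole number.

Youth dependency ratio: 22
Old-age dependency ratio: 31
Total dependency ratio: 53

0–14: 3118 + 4250 + 4211 = 11579
15–59: 6400 + 6614 + 5108 + 6738 + 5407 + 5115 + 6904 + 5672 + 4500 = 52458
60+: 6087 + 10009 = 16096
Youth dependency ratio = 11579 / 52458 × 100 = 22
Old-age dependency ratio = 16096 / 52458 × 100 = 31
Total dependency ratio = (11579 + 16096) / 52458 × 100 = 27675 / 52458 × 100 = 53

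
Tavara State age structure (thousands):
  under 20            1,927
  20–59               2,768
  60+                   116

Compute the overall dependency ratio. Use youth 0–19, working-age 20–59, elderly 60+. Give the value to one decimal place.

Total dependency ratio = (1,927 + 116) / 2,768 × 100 = 2,043 / 2,768 × 100 = 73.8

Total dependency ratio: 73.8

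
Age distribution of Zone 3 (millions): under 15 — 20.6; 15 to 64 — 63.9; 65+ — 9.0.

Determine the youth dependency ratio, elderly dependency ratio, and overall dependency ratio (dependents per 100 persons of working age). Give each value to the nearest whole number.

Youth dependency ratio = 20.6 / 63.9 × 100 = 32
Old-age dependency ratio = 9.0 / 63.9 × 100 = 14
Total dependency ratio = (20.6 + 9.0) / 63.9 × 100 = 29.6 / 63.9 × 100 = 46

Youth dependency ratio: 32
Old-age dependency ratio: 14
Total dependency ratio: 46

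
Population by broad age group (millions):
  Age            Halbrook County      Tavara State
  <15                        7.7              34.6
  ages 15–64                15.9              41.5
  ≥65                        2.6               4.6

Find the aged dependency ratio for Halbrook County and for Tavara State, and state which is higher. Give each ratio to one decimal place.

Halbrook County: 16.4
Tavara State: 11.1
Higher: Halbrook County

Halbrook County: 2.6 / 15.9 × 100 = 16.4
Tavara State: 4.6 / 41.5 × 100 = 11.1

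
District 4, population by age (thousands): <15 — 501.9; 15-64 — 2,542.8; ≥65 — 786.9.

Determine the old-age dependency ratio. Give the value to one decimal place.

Old-age dependency ratio: 30.9

Old-age dependency ratio = 786.9 / 2,542.8 × 100 = 30.9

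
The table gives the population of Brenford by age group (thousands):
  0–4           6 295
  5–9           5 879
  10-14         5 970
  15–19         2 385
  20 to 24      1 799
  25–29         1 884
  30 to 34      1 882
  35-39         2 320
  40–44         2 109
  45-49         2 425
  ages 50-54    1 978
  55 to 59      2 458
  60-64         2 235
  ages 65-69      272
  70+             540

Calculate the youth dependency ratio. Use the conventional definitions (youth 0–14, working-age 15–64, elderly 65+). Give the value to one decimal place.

Youth dependency ratio: 84.5

0–14: 6 295 + 5 879 + 5 970 = 18 144
15–64: 2 385 + 1 799 + 1 884 + 1 882 + 2 320 + 2 109 + 2 425 + 1 978 + 2 458 + 2 235 = 21 475
65+: 272 + 540 = 812
Youth dependency ratio = 18 144 / 21 475 × 100 = 84.5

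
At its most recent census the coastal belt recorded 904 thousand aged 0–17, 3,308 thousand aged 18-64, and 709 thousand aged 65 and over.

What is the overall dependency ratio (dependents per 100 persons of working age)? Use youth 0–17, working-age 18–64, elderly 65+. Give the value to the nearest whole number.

Total dependency ratio: 49

Total dependency ratio = (904 + 709) / 3,308 × 100 = 1,613 / 3,308 × 100 = 49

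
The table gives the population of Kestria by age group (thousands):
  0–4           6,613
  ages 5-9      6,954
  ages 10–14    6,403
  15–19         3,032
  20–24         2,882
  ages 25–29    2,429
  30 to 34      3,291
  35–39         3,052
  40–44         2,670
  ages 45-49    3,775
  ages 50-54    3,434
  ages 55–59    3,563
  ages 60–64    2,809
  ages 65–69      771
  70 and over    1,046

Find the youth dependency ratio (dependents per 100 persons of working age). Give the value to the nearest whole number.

Youth dependency ratio: 65

0–14: 6,613 + 6,954 + 6,403 = 19,970
15–64: 3,032 + 2,882 + 2,429 + 3,291 + 3,052 + 2,670 + 3,775 + 3,434 + 3,563 + 2,809 = 30,937
65+: 771 + 1,046 = 1,817
Youth dependency ratio = 19,970 / 30,937 × 100 = 65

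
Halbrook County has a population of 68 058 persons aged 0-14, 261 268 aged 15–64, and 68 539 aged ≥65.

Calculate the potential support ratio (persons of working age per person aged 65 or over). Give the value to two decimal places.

Potential support ratio: 3.81

Potential support ratio = 261 268 / 68 539 = 3.81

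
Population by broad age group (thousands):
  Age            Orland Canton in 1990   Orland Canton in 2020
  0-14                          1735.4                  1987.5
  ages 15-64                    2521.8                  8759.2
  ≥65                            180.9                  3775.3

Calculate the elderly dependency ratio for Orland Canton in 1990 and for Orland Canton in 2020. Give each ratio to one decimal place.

Orland Canton in 1990: 7.2
Orland Canton in 2020: 43.1

Orland Canton in 1990: 180.9 / 2521.8 × 100 = 7.2
Orland Canton in 2020: 3775.3 / 8759.2 × 100 = 43.1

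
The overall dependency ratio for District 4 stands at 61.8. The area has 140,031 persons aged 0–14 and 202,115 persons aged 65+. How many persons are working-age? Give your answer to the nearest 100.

Total dependency ratio = (youth + elderly) / working-age × 100
61.8 = (140,031 + 202,115) / W × 100
⇒ 553,600

Working-age: 553,600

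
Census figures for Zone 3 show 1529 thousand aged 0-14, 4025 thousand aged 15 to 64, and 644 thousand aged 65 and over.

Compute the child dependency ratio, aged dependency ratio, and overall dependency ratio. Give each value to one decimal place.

Youth dependency ratio = 1529 / 4025 × 100 = 38.0
Old-age dependency ratio = 644 / 4025 × 100 = 16.0
Total dependency ratio = (1529 + 644) / 4025 × 100 = 2173 / 4025 × 100 = 54.0

Youth dependency ratio: 38.0
Old-age dependency ratio: 16.0
Total dependency ratio: 54.0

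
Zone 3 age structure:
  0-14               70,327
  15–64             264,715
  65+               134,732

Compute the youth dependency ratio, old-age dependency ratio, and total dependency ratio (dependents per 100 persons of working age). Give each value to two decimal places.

Youth dependency ratio = 70,327 / 264,715 × 100 = 26.57
Old-age dependency ratio = 134,732 / 264,715 × 100 = 50.90
Total dependency ratio = (70,327 + 134,732) / 264,715 × 100 = 205,059 / 264,715 × 100 = 77.46

Youth dependency ratio: 26.57
Old-age dependency ratio: 50.90
Total dependency ratio: 77.46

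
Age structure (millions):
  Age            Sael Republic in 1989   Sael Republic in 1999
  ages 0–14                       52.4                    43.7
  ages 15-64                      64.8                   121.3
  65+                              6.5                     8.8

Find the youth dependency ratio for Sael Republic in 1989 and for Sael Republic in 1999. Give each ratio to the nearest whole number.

Sael Republic in 1989: 81
Sael Republic in 1999: 36

Sael Republic in 1989: 52.4 / 64.8 × 100 = 81
Sael Republic in 1999: 43.7 / 121.3 × 100 = 36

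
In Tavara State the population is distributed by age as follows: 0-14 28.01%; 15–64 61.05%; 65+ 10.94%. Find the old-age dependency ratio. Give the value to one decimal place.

Old-age dependency ratio = 10.94 / 61.05 × 100 = 17.9

Old-age dependency ratio: 17.9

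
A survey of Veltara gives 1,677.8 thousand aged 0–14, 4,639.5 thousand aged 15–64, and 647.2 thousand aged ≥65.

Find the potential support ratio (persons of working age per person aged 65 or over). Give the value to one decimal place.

Potential support ratio: 7.2

Potential support ratio = 4,639.5 / 647.2 = 7.2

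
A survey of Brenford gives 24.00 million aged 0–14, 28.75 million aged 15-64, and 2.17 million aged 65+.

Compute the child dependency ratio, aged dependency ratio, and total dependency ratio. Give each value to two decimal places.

Youth dependency ratio: 83.48
Old-age dependency ratio: 7.55
Total dependency ratio: 91.03

Youth dependency ratio = 24.00 / 28.75 × 100 = 83.48
Old-age dependency ratio = 2.17 / 28.75 × 100 = 7.55
Total dependency ratio = (24.00 + 2.17) / 28.75 × 100 = 26.17 / 28.75 × 100 = 91.03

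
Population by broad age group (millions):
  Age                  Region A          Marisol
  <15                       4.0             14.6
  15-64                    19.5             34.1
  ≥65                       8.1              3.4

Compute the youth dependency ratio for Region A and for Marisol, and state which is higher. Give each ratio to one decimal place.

Region A: 20.5
Marisol: 42.8
Higher: Marisol

Region A: 4.0 / 19.5 × 100 = 20.5
Marisol: 14.6 / 34.1 × 100 = 42.8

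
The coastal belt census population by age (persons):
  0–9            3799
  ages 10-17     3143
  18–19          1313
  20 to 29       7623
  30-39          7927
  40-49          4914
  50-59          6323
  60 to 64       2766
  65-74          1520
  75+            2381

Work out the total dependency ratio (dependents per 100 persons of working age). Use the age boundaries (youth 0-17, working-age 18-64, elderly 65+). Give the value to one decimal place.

Total dependency ratio: 35.1

0–17: 3799 + 3143 = 6942
18–64: 1313 + 7623 + 7927 + 4914 + 6323 + 2766 = 30866
65+: 1520 + 2381 = 3901
Total dependency ratio = (6942 + 3901) / 30866 × 100 = 10843 / 30866 × 100 = 35.1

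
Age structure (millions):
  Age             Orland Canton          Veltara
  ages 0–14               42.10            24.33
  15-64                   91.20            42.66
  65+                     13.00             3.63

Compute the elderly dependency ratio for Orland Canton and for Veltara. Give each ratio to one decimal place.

Orland Canton: 14.3
Veltara: 8.5

Orland Canton: 13.00 / 91.20 × 100 = 14.3
Veltara: 3.63 / 42.66 × 100 = 8.5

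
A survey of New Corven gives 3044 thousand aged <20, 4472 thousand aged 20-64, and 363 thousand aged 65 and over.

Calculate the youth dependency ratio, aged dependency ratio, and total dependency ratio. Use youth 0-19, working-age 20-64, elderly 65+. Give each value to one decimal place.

Youth dependency ratio = 3044 / 4472 × 100 = 68.1
Old-age dependency ratio = 363 / 4472 × 100 = 8.1
Total dependency ratio = (3044 + 363) / 4472 × 100 = 3407 / 4472 × 100 = 76.2

Youth dependency ratio: 68.1
Old-age dependency ratio: 8.1
Total dependency ratio: 76.2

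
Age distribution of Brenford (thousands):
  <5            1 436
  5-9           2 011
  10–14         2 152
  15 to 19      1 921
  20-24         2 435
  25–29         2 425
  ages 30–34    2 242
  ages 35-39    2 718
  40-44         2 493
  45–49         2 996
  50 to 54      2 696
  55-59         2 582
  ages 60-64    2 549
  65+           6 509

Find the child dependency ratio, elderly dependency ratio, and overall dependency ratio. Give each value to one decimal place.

0–14: 1 436 + 2 011 + 2 152 = 5 599
15–64: 1 921 + 2 435 + 2 425 + 2 242 + 2 718 + 2 493 + 2 996 + 2 696 + 2 582 + 2 549 = 25 057
65+: 6 509
Youth dependency ratio = 5 599 / 25 057 × 100 = 22.3
Old-age dependency ratio = 6 509 / 25 057 × 100 = 26.0
Total dependency ratio = (5 599 + 6 509) / 25 057 × 100 = 12 108 / 25 057 × 100 = 48.3

Youth dependency ratio: 22.3
Old-age dependency ratio: 26.0
Total dependency ratio: 48.3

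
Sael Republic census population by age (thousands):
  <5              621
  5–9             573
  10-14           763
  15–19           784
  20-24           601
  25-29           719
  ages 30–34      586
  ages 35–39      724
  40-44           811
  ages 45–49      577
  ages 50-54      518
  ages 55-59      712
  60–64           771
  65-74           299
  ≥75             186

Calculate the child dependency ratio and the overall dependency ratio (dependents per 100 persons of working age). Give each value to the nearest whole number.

Youth dependency ratio: 29
Total dependency ratio: 36

0–14: 621 + 573 + 763 = 1957
15–64: 784 + 601 + 719 + 586 + 724 + 811 + 577 + 518 + 712 + 771 = 6803
65+: 299 + 186 = 485
Youth dependency ratio = 1957 / 6803 × 100 = 29
Total dependency ratio = (1957 + 485) / 6803 × 100 = 2442 / 6803 × 100 = 36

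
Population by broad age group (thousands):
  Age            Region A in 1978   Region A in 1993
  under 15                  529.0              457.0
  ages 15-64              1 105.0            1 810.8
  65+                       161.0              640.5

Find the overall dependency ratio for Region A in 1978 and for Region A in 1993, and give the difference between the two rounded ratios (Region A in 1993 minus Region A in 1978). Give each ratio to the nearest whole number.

Region A in 1978: (529.0 + 161.0) / 1 105.0 × 100 = 690.0 / 1 105.0 × 100 = 62
Region A in 1993: (457.0 + 640.5) / 1 810.8 × 100 = 1 097.5 / 1 810.8 × 100 = 61

Region A in 1978: 62
Region A in 1993: 61
Difference: -1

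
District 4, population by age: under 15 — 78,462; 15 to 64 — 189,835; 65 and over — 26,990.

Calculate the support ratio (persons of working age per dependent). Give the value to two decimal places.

Support ratio = 189,835 / (78,462 + 26,990) = 189,835 / 105,452 = 1.80

Support ratio: 1.80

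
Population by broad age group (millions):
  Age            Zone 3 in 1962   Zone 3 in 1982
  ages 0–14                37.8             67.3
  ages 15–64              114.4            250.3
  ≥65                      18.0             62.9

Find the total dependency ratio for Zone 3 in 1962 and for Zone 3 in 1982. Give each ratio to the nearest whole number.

Zone 3 in 1962: (37.8 + 18.0) / 114.4 × 100 = 55.8 / 114.4 × 100 = 49
Zone 3 in 1982: (67.3 + 62.9) / 250.3 × 100 = 130.2 / 250.3 × 100 = 52

Zone 3 in 1962: 49
Zone 3 in 1982: 52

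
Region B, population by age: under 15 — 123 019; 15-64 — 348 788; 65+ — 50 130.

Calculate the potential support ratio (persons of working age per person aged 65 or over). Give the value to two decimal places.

Potential support ratio: 6.96

Potential support ratio = 348 788 / 50 130 = 6.96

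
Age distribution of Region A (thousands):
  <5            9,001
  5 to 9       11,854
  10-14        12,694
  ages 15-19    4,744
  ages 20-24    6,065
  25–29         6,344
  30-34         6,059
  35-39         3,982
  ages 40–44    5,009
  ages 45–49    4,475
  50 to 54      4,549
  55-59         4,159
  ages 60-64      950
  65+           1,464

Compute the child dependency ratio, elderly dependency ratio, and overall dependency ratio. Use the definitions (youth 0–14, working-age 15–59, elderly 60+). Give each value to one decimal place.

Youth dependency ratio: 73.9
Old-age dependency ratio: 5.3
Total dependency ratio: 79.2

0–14: 9,001 + 11,854 + 12,694 = 33,549
15–59: 4,744 + 6,065 + 6,344 + 6,059 + 3,982 + 5,009 + 4,475 + 4,549 + 4,159 = 45,386
60+: 950 + 1,464 = 2,414
Youth dependency ratio = 33,549 / 45,386 × 100 = 73.9
Old-age dependency ratio = 2,414 / 45,386 × 100 = 5.3
Total dependency ratio = (33,549 + 2,414) / 45,386 × 100 = 35,963 / 45,386 × 100 = 79.2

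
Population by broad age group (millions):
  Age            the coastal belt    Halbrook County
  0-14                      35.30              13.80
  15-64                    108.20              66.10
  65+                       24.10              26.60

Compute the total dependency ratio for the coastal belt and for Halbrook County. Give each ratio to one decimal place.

the coastal belt: 54.9
Halbrook County: 61.1

the coastal belt: (35.30 + 24.10) / 108.20 × 100 = 59.40 / 108.20 × 100 = 54.9
Halbrook County: (13.80 + 26.60) / 66.10 × 100 = 40.40 / 66.10 × 100 = 61.1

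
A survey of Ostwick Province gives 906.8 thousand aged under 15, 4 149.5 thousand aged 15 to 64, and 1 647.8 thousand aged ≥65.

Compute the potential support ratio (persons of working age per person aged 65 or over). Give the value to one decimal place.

Potential support ratio: 2.5

Potential support ratio = 4 149.5 / 1 647.8 = 2.5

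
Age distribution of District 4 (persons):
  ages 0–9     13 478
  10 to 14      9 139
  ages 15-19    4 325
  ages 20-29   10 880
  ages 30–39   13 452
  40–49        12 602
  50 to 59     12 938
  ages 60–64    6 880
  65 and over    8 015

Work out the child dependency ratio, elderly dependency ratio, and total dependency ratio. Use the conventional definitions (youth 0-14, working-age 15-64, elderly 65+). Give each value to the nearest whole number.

Youth dependency ratio: 37
Old-age dependency ratio: 13
Total dependency ratio: 50

0–14: 13 478 + 9 139 = 22 617
15–64: 4 325 + 10 880 + 13 452 + 12 602 + 12 938 + 6 880 = 61 077
65+: 8 015
Youth dependency ratio = 22 617 / 61 077 × 100 = 37
Old-age dependency ratio = 8 015 / 61 077 × 100 = 13
Total dependency ratio = (22 617 + 8 015) / 61 077 × 100 = 30 632 / 61 077 × 100 = 50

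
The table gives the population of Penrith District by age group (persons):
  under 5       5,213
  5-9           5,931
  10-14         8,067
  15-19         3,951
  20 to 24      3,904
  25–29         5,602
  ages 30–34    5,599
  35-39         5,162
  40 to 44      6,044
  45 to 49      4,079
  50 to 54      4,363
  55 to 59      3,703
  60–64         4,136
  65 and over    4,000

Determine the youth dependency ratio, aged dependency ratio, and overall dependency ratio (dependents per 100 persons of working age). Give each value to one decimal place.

0–14: 5,213 + 5,931 + 8,067 = 19,211
15–64: 3,951 + 3,904 + 5,602 + 5,599 + 5,162 + 6,044 + 4,079 + 4,363 + 3,703 + 4,136 = 46,543
65+: 4,000
Youth dependency ratio = 19,211 / 46,543 × 100 = 41.3
Old-age dependency ratio = 4,000 / 46,543 × 100 = 8.6
Total dependency ratio = (19,211 + 4,000) / 46,543 × 100 = 23,211 / 46,543 × 100 = 49.9

Youth dependency ratio: 41.3
Old-age dependency ratio: 8.6
Total dependency ratio: 49.9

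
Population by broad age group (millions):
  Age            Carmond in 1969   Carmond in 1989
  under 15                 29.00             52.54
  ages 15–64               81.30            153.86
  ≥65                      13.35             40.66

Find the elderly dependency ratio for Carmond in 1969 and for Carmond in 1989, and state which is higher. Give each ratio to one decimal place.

Carmond in 1969: 13.35 / 81.30 × 100 = 16.4
Carmond in 1989: 40.66 / 153.86 × 100 = 26.4

Carmond in 1969: 16.4
Carmond in 1989: 26.4
Higher: Carmond in 1989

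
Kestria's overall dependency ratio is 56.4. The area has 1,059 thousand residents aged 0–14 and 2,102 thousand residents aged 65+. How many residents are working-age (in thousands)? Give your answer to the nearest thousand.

Total dependency ratio = (youth + elderly) / working-age × 100
56.4 = (1,059 + 2,102) / W × 100
⇒ 5,605

Working-age: 5,605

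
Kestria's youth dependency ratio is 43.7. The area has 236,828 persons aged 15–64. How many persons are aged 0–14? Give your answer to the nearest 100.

Aged 0–14: 103,500

Youth dependency ratio = youth / working-age × 100
43.7 = Y / 236,828 × 100
⇒ 103,500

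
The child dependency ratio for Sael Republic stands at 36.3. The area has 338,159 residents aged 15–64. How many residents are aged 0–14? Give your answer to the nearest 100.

Youth dependency ratio = youth / working-age × 100
36.3 = Y / 338,159 × 100
⇒ 122,800

Aged 0–14: 122,800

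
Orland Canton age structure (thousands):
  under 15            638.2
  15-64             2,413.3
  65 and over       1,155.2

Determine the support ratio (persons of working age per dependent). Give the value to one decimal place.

Support ratio: 1.3

Support ratio = 2,413.3 / (638.2 + 1,155.2) = 2,413.3 / 1,793.4 = 1.3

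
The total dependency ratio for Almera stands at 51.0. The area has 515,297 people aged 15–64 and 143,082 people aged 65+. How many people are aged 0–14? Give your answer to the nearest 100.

Aged 0–14: 119,700

Total dependency ratio = (youth + elderly) / working-age × 100
51.0 = (Y + 143,082) / 515,297 × 100
⇒ 119,700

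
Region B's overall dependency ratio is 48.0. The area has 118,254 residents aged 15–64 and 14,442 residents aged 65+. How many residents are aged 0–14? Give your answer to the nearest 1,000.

Total dependency ratio = (youth + elderly) / working-age × 100
48.0 = (Y + 14,442) / 118,254 × 100
⇒ 42,000

Aged 0–14: 42,000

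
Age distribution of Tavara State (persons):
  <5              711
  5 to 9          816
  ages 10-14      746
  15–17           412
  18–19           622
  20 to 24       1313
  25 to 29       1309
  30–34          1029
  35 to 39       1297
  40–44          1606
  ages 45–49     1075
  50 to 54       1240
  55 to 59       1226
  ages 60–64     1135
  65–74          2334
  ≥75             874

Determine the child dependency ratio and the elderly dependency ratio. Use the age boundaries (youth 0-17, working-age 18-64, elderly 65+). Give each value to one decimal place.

0–17: 711 + 816 + 746 + 412 = 2685
18–64: 622 + 1313 + 1309 + 1029 + 1297 + 1606 + 1075 + 1240 + 1226 + 1135 = 11852
65+: 2334 + 874 = 3208
Youth dependency ratio = 2685 / 11852 × 100 = 22.7
Old-age dependency ratio = 3208 / 11852 × 100 = 27.1

Youth dependency ratio: 22.7
Old-age dependency ratio: 27.1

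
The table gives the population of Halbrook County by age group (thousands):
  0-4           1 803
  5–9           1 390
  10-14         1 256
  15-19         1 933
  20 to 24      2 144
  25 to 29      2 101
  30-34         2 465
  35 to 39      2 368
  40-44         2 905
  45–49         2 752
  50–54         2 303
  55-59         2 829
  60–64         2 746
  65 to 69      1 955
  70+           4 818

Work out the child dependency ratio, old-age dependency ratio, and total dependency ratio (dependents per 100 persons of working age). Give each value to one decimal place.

Youth dependency ratio: 18.1
Old-age dependency ratio: 27.6
Total dependency ratio: 45.7

0–14: 1 803 + 1 390 + 1 256 = 4 449
15–64: 1 933 + 2 144 + 2 101 + 2 465 + 2 368 + 2 905 + 2 752 + 2 303 + 2 829 + 2 746 = 24 546
65+: 1 955 + 4 818 = 6 773
Youth dependency ratio = 4 449 / 24 546 × 100 = 18.1
Old-age dependency ratio = 6 773 / 24 546 × 100 = 27.6
Total dependency ratio = (4 449 + 6 773) / 24 546 × 100 = 11 222 / 24 546 × 100 = 45.7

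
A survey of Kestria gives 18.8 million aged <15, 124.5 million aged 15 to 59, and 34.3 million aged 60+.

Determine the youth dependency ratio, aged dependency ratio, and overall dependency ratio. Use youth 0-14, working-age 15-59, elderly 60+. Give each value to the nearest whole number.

Youth dependency ratio = 18.8 / 124.5 × 100 = 15
Old-age dependency ratio = 34.3 / 124.5 × 100 = 28
Total dependency ratio = (18.8 + 34.3) / 124.5 × 100 = 53.1 / 124.5 × 100 = 43

Youth dependency ratio: 15
Old-age dependency ratio: 28
Total dependency ratio: 43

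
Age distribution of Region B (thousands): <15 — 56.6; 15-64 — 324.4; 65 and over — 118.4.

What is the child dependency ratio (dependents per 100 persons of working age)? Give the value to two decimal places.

Youth dependency ratio: 17.45

Youth dependency ratio = 56.6 / 324.4 × 100 = 17.45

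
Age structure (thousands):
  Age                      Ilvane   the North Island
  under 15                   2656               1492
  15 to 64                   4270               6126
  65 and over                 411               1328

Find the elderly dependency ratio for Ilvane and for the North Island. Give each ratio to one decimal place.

Ilvane: 9.6
the North Island: 21.7

Ilvane: 411 / 4270 × 100 = 9.6
the North Island: 1328 / 6126 × 100 = 21.7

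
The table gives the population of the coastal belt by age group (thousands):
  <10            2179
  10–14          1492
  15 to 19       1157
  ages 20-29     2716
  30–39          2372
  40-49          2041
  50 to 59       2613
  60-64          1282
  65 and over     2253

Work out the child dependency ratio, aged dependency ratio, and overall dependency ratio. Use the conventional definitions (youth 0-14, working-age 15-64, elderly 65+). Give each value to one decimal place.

Youth dependency ratio: 30.1
Old-age dependency ratio: 18.5
Total dependency ratio: 48.6

0–14: 2179 + 1492 = 3671
15–64: 1157 + 2716 + 2372 + 2041 + 2613 + 1282 = 12181
65+: 2253
Youth dependency ratio = 3671 / 12181 × 100 = 30.1
Old-age dependency ratio = 2253 / 12181 × 100 = 18.5
Total dependency ratio = (3671 + 2253) / 12181 × 100 = 5924 / 12181 × 100 = 48.6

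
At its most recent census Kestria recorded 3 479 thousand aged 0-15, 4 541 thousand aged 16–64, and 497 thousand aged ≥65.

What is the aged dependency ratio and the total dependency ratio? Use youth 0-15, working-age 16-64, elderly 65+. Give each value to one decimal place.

Old-age dependency ratio: 10.9
Total dependency ratio: 87.6

Old-age dependency ratio = 497 / 4 541 × 100 = 10.9
Total dependency ratio = (3 479 + 497) / 4 541 × 100 = 3 976 / 4 541 × 100 = 87.6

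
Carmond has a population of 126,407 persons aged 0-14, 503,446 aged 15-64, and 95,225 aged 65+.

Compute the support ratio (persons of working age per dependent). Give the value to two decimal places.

Support ratio = 503,446 / (126,407 + 95,225) = 503,446 / 221,632 = 2.27

Support ratio: 2.27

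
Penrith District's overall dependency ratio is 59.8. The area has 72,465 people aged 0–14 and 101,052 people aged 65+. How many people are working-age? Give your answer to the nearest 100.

Working-age: 290,200

Total dependency ratio = (youth + elderly) / working-age × 100
59.8 = (72,465 + 101,052) / W × 100
⇒ 290,200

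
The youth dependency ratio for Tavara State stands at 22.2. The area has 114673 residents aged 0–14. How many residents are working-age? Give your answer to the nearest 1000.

Working-age: 517000

Youth dependency ratio = youth / working-age × 100
22.2 = 114673 / W × 100
⇒ 517000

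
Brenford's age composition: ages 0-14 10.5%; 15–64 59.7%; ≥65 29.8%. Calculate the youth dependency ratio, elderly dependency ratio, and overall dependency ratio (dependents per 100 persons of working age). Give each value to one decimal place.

Youth dependency ratio = 10.5 / 59.7 × 100 = 17.6
Old-age dependency ratio = 29.8 / 59.7 × 100 = 49.9
Total dependency ratio = (10.5 + 29.8) / 59.7 × 100 = 40.3 / 59.7 × 100 = 67.5

Youth dependency ratio: 17.6
Old-age dependency ratio: 49.9
Total dependency ratio: 67.5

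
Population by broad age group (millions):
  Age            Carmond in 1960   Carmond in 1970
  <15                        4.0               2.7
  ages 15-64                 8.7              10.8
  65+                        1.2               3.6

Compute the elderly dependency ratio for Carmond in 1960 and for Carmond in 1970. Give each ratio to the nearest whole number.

Carmond in 1960: 1.2 / 8.7 × 100 = 14
Carmond in 1970: 3.6 / 10.8 × 100 = 33

Carmond in 1960: 14
Carmond in 1970: 33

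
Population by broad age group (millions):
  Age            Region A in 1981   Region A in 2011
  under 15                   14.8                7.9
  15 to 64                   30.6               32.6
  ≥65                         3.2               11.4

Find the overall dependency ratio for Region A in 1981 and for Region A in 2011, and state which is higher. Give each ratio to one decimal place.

Region A in 1981: 58.8
Region A in 2011: 59.2
Higher: Region A in 2011

Region A in 1981: (14.8 + 3.2) / 30.6 × 100 = 18.0 / 30.6 × 100 = 58.8
Region A in 2011: (7.9 + 11.4) / 32.6 × 100 = 19.3 / 32.6 × 100 = 59.2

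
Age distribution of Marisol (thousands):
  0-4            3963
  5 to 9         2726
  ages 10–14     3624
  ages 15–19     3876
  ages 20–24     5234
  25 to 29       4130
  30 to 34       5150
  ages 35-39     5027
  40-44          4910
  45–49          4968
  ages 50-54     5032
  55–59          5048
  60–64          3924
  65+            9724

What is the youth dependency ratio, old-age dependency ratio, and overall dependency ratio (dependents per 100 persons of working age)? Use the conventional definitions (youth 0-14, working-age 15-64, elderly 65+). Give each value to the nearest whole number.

0–14: 3963 + 2726 + 3624 = 10313
15–64: 3876 + 5234 + 4130 + 5150 + 5027 + 4910 + 4968 + 5032 + 5048 + 3924 = 47299
65+: 9724
Youth dependency ratio = 10313 / 47299 × 100 = 22
Old-age dependency ratio = 9724 / 47299 × 100 = 21
Total dependency ratio = (10313 + 9724) / 47299 × 100 = 20037 / 47299 × 100 = 42

Youth dependency ratio: 22
Old-age dependency ratio: 21
Total dependency ratio: 42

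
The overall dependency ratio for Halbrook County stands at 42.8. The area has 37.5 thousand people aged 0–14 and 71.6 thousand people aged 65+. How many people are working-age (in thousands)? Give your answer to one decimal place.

Total dependency ratio = (youth + elderly) / working-age × 100
42.8 = (37.5 + 71.6) / W × 100
⇒ 254.9

Working-age: 254.9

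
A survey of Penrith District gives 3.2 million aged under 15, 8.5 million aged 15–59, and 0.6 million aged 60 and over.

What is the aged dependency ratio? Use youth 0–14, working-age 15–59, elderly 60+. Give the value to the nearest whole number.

Old-age dependency ratio = 0.6 / 8.5 × 100 = 7

Old-age dependency ratio: 7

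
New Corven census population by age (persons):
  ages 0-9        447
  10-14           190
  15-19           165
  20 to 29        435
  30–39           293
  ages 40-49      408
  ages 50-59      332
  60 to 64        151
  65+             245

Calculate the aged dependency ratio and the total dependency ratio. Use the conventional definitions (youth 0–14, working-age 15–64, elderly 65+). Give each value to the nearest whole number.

0–14: 447 + 190 = 637
15–64: 165 + 435 + 293 + 408 + 332 + 151 = 1,784
65+: 245
Old-age dependency ratio = 245 / 1,784 × 100 = 14
Total dependency ratio = (637 + 245) / 1,784 × 100 = 882 / 1,784 × 100 = 49

Old-age dependency ratio: 14
Total dependency ratio: 49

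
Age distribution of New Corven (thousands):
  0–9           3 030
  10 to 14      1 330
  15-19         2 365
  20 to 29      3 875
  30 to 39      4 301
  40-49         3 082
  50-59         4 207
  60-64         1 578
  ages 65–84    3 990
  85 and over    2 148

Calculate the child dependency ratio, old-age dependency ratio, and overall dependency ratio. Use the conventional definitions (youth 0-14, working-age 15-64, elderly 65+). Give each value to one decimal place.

Youth dependency ratio: 22.5
Old-age dependency ratio: 31.6
Total dependency ratio: 54.1

0–14: 3 030 + 1 330 = 4 360
15–64: 2 365 + 3 875 + 4 301 + 3 082 + 4 207 + 1 578 = 19 408
65+: 3 990 + 2 148 = 6 138
Youth dependency ratio = 4 360 / 19 408 × 100 = 22.5
Old-age dependency ratio = 6 138 / 19 408 × 100 = 31.6
Total dependency ratio = (4 360 + 6 138) / 19 408 × 100 = 10 498 / 19 408 × 100 = 54.1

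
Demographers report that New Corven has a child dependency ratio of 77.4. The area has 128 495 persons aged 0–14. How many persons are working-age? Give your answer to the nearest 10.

Youth dependency ratio = youth / working-age × 100
77.4 = 128 495 / W × 100
⇒ 166 010

Working-age: 166 010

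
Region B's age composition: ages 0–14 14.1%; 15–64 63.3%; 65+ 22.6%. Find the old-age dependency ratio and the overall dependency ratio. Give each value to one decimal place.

Old-age dependency ratio: 35.7
Total dependency ratio: 58.0

Old-age dependency ratio = 22.6 / 63.3 × 100 = 35.7
Total dependency ratio = (14.1 + 22.6) / 63.3 × 100 = 36.7 / 63.3 × 100 = 58.0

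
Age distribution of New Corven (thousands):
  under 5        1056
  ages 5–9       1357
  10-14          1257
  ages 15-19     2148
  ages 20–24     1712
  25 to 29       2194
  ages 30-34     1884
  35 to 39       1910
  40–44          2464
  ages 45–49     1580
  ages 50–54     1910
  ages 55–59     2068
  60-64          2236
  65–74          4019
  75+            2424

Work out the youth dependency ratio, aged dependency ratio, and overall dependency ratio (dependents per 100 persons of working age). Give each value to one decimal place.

Youth dependency ratio: 18.3
Old-age dependency ratio: 32.0
Total dependency ratio: 50.3

0–14: 1056 + 1357 + 1257 = 3670
15–64: 2148 + 1712 + 2194 + 1884 + 1910 + 2464 + 1580 + 1910 + 2068 + 2236 = 20106
65+: 4019 + 2424 = 6443
Youth dependency ratio = 3670 / 20106 × 100 = 18.3
Old-age dependency ratio = 6443 / 20106 × 100 = 32.0
Total dependency ratio = (3670 + 6443) / 20106 × 100 = 10113 / 20106 × 100 = 50.3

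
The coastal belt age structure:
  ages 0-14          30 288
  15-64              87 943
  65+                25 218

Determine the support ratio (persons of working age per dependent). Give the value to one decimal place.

Support ratio = 87 943 / (30 288 + 25 218) = 87 943 / 55 506 = 1.6

Support ratio: 1.6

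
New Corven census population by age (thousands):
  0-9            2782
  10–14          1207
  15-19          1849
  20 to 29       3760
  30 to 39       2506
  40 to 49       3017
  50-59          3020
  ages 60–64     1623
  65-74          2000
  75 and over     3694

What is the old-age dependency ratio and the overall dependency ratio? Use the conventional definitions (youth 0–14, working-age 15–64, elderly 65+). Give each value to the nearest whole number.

0–14: 2782 + 1207 = 3989
15–64: 1849 + 3760 + 2506 + 3017 + 3020 + 1623 = 15775
65+: 2000 + 3694 = 5694
Old-age dependency ratio = 5694 / 15775 × 100 = 36
Total dependency ratio = (3989 + 5694) / 15775 × 100 = 9683 / 15775 × 100 = 61

Old-age dependency ratio: 36
Total dependency ratio: 61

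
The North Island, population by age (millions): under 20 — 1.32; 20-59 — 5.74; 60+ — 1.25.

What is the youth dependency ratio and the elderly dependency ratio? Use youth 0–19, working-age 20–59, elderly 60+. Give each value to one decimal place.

Youth dependency ratio = 1.32 / 5.74 × 100 = 23.0
Old-age dependency ratio = 1.25 / 5.74 × 100 = 21.8

Youth dependency ratio: 23.0
Old-age dependency ratio: 21.8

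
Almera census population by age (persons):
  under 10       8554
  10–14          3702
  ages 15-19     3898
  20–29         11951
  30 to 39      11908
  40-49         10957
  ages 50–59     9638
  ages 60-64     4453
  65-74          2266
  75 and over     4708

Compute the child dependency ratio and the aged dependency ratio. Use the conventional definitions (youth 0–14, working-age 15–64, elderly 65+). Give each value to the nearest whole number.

0–14: 8554 + 3702 = 12256
15–64: 3898 + 11951 + 11908 + 10957 + 9638 + 4453 = 52805
65+: 2266 + 4708 = 6974
Youth dependency ratio = 12256 / 52805 × 100 = 23
Old-age dependency ratio = 6974 / 52805 × 100 = 13

Youth dependency ratio: 23
Old-age dependency ratio: 13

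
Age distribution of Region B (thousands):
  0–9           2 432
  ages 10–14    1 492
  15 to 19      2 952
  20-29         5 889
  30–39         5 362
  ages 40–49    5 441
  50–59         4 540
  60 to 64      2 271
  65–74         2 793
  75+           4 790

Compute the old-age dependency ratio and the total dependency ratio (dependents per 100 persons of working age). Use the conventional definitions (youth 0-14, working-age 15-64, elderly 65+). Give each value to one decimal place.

0–14: 2 432 + 1 492 = 3 924
15–64: 2 952 + 5 889 + 5 362 + 5 441 + 4 540 + 2 271 = 26 455
65+: 2 793 + 4 790 = 7 583
Old-age dependency ratio = 7 583 / 26 455 × 100 = 28.7
Total dependency ratio = (3 924 + 7 583) / 26 455 × 100 = 11 507 / 26 455 × 100 = 43.5

Old-age dependency ratio: 28.7
Total dependency ratio: 43.5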